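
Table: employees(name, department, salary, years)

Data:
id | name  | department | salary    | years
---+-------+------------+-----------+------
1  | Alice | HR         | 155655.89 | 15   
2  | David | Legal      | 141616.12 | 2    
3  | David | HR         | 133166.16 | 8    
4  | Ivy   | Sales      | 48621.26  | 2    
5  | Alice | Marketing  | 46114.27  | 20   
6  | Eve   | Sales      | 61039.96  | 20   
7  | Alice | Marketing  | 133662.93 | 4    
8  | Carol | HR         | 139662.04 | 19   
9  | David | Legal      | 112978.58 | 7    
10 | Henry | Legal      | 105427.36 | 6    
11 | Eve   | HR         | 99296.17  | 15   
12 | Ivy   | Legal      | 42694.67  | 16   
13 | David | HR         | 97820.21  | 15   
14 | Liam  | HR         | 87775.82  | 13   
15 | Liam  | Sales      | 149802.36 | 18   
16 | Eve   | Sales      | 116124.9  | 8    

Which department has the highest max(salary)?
SELECT department, MAX(salary) as val
FROM employees
GROUP BY department
ORDER BY val DESC
LIMIT 1

Result: HR with max(salary) = 155655.89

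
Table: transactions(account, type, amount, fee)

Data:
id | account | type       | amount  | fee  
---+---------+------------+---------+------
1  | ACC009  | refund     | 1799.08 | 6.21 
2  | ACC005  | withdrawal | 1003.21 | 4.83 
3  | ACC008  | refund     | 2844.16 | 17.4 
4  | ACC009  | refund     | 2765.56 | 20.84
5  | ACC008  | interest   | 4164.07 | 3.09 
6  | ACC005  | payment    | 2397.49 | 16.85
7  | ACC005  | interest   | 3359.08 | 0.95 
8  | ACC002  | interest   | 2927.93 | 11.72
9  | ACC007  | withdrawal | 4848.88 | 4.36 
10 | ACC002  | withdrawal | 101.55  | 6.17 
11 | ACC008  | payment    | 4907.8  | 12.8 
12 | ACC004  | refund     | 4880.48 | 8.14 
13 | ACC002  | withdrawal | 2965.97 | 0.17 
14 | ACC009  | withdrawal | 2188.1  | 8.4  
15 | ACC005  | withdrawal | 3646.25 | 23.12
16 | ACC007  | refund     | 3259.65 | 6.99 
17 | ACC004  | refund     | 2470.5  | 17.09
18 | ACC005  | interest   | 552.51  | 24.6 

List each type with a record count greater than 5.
SELECT type, COUNT(*) as cnt
FROM transactions
GROUP BY type
HAVING COUNT(*) > 5

Result:
  refund: 6
  withdrawal: 6

Note: HAVING filters groups after aggregation, WHERE filters rows before.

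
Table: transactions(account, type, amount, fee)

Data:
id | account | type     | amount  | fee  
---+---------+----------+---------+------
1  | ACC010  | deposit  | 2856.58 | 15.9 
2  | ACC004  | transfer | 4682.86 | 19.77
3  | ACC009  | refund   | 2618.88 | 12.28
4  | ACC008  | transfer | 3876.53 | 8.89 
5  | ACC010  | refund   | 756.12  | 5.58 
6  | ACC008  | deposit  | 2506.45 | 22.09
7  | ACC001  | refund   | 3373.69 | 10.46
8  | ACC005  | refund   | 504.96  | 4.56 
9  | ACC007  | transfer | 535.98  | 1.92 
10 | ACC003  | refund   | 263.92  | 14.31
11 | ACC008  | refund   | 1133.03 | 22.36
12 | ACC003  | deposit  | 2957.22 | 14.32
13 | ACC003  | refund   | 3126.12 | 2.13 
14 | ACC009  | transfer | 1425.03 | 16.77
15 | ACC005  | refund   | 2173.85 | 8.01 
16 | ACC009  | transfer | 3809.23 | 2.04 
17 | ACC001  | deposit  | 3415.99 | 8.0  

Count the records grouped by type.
SELECT type, COUNT(*) as count
FROM transactions
GROUP BY type

Result:
  deposit: 4
  refund: 8
  transfer: 5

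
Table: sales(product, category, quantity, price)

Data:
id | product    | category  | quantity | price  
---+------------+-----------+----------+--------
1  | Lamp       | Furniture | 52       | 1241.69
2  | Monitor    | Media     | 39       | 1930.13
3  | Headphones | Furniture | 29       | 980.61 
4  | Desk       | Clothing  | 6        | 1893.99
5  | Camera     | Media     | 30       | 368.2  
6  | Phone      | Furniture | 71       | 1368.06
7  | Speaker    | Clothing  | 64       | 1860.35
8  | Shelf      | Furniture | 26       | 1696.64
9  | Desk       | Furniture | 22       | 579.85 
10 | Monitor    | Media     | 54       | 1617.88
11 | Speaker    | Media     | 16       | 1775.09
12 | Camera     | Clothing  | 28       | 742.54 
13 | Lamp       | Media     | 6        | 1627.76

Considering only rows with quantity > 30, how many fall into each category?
SELECT category, COUNT(*)
FROM sales
WHERE quantity > 30
GROUP BY category

Note: WHERE filters rows before grouping.

Result:
  Clothing: 1
  Furniture: 2
  Media: 2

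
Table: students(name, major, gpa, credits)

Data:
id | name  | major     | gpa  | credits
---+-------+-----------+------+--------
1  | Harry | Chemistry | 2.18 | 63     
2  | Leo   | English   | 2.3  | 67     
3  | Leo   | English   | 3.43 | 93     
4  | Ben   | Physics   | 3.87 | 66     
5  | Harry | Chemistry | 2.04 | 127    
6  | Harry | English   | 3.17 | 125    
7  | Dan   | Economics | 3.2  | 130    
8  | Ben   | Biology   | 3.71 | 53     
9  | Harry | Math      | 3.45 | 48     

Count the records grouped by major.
SELECT major, COUNT(*) as count
FROM students
GROUP BY major

Result:
  Biology: 1
  Chemistry: 2
  Economics: 1
  English: 3
  Math: 1
  Physics: 1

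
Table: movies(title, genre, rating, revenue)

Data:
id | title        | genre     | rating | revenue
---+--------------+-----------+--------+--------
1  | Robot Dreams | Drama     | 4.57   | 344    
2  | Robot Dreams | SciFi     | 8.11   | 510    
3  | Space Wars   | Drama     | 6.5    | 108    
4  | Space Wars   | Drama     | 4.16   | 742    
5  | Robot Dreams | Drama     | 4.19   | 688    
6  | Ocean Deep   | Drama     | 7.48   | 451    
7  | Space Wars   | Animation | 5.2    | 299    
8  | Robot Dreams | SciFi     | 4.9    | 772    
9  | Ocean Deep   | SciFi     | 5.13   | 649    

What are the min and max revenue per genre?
SELECT genre, MIN(revenue), MAX(revenue)
FROM movies
GROUP BY genre

Result:
  Animation: min=299, max=299
  Drama: min=108, max=742
  SciFi: min=510, max=772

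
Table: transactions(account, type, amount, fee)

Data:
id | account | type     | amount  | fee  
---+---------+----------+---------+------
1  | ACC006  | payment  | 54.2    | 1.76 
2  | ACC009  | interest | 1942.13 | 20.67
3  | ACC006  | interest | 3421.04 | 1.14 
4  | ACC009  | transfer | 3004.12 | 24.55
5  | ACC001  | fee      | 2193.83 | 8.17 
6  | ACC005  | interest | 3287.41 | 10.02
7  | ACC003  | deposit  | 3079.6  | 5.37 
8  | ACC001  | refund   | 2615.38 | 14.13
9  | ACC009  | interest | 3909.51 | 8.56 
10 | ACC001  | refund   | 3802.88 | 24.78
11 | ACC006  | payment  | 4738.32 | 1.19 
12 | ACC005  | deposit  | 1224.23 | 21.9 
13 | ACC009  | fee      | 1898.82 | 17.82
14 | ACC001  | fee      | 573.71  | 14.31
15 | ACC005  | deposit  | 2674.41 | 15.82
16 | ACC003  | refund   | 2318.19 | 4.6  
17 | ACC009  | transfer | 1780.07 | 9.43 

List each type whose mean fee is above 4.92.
SELECT type, AVG(fee)
FROM transactions
GROUP BY type
HAVING AVG(fee) > 4.92

Result:
  deposit: avg=14.36
  fee: avg=13.43
  interest: avg=10.10
  refund: avg=14.50
  transfer: avg=16.99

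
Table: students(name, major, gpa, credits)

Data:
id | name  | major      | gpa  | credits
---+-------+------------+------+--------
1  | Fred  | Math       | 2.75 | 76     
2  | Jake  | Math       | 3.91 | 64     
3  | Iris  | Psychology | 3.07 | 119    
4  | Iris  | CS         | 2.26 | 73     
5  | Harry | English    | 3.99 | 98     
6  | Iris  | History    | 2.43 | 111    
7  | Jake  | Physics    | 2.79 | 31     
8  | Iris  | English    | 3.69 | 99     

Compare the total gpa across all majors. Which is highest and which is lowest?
SELECT major, SUM(gpa)
FROM students
GROUP BY major
ORDER BY SUM(gpa)

All groups:
  CS: 2.26
  History: 2.43
  Physics: 2.79
  Psychology: 3.07
  Math: 6.66
  English: 7.68

Highest: English (7.68)
Lowest: CS (2.26)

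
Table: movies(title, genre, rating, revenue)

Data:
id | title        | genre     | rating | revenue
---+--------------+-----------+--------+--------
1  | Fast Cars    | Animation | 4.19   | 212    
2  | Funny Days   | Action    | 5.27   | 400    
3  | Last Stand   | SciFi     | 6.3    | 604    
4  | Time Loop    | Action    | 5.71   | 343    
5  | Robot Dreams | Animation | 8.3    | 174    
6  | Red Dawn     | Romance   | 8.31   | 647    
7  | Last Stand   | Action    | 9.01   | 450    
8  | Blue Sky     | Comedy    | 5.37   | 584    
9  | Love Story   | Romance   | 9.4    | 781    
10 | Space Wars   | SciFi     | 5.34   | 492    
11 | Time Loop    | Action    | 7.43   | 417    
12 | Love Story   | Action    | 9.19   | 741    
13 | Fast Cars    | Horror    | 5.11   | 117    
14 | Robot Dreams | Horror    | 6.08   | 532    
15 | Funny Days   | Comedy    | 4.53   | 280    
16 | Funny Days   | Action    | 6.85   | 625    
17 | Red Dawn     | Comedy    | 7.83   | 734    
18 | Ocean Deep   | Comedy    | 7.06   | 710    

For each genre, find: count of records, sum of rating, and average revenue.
SELECT genre,
       COUNT(*) as cnt,
       SUM(rating) as total_rating,
       AVG(revenue) as avg_revenue
FROM movies
GROUP BY genre

Result:
  Action: 6 records, 43.46 total rating, 496.00 avg revenue
  Animation: 2 records, 12.49 total rating, 193.00 avg revenue
  Comedy: 4 records, 24.79 total rating, 577.00 avg revenue
  Horror: 2 records, 11.19 total rating, 324.50 avg revenue
  Romance: 2 records, 17.71 total rating, 714.00 avg revenue
  SciFi: 2 records, 11.64 total rating, 548.00 avg revenue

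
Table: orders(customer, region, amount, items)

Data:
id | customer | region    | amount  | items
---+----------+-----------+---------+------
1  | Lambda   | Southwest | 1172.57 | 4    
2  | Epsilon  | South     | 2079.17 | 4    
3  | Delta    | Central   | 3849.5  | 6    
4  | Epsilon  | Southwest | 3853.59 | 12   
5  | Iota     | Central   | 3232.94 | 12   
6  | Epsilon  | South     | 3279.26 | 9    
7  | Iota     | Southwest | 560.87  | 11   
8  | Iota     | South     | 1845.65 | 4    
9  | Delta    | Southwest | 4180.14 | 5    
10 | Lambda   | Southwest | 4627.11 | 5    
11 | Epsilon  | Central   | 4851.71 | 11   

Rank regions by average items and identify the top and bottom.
SELECT region, AVG(items)
FROM orders
GROUP BY region
ORDER BY AVG(items)

All groups:
  South: 5.67
  Southwest: 7.40
  Central: 9.67

Highest: Central (9.67)
Lowest: South (5.67)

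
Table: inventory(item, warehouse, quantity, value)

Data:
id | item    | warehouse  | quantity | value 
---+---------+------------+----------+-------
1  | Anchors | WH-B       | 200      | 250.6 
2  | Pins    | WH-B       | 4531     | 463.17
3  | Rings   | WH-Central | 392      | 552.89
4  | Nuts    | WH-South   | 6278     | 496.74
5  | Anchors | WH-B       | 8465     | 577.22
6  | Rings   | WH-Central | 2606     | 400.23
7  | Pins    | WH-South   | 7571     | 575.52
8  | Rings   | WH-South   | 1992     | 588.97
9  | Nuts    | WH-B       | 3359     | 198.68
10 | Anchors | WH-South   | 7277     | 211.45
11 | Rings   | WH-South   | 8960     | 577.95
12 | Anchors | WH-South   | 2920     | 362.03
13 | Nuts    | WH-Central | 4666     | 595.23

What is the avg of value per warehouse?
SELECT warehouse, AVG(value) as result
FROM inventory
GROUP BY warehouse

Result:
  WH-B: 372.42
  WH-Central: 516.12
  WH-South: 468.78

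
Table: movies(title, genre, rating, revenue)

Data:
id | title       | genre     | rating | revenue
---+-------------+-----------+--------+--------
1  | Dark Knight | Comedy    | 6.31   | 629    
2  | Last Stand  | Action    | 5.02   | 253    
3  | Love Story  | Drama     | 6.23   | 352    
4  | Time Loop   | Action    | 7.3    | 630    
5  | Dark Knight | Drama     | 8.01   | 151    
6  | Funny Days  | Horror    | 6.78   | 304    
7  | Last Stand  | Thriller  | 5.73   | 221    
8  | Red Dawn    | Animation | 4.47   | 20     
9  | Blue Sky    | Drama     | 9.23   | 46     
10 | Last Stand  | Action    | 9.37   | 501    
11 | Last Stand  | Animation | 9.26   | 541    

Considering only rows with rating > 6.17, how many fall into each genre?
SELECT genre, COUNT(*)
FROM movies
WHERE rating > 6.17
GROUP BY genre

Note: WHERE filters rows before grouping.

Result:
  Action: 2
  Animation: 1
  Comedy: 1
  Drama: 3
  Horror: 1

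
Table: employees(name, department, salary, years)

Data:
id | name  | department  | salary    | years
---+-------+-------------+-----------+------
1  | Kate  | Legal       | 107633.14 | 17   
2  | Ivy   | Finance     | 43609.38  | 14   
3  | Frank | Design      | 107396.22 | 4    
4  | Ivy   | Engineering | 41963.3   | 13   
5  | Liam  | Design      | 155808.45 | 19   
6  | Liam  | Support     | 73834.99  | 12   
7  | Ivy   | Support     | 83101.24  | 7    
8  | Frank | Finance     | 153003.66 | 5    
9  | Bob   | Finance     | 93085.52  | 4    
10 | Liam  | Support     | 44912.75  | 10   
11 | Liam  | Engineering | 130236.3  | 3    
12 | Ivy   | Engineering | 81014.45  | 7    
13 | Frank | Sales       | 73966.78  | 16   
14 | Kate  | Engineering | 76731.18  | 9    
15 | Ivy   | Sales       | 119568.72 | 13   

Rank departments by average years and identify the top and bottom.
SELECT department, AVG(years)
FROM employees
GROUP BY department
ORDER BY AVG(years)

All groups:
  Finance: 7.67
  Engineering: 8.00
  Support: 9.67
  Design: 11.50
  Sales: 14.50
  Legal: 17.00

Highest: Legal (17.00)
Lowest: Finance (7.67)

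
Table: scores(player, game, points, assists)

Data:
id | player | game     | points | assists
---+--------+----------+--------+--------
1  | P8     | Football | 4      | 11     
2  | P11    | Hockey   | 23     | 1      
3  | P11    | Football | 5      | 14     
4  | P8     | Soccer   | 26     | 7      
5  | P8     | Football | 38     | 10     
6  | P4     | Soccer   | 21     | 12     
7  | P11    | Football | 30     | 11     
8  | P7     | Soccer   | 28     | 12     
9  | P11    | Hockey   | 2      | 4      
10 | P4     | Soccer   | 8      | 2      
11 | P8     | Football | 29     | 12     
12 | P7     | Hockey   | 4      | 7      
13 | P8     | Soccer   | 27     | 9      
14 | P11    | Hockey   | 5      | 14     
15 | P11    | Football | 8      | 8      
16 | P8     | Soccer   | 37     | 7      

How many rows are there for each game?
SELECT game, COUNT(*) as count
FROM scores
GROUP BY game

Result:
  Football: 6
  Hockey: 4
  Soccer: 6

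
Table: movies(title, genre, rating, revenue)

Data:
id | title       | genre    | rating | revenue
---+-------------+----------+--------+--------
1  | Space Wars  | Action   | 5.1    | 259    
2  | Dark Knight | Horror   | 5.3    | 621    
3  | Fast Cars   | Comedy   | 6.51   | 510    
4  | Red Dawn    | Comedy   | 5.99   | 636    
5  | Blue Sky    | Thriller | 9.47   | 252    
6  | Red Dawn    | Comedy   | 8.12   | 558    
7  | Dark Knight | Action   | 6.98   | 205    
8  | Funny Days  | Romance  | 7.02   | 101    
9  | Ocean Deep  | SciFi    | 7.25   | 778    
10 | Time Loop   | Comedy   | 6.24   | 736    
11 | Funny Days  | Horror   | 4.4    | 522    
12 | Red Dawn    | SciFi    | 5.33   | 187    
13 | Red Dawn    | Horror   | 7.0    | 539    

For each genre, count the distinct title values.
SELECT genre, COUNT(DISTINCT title)
FROM movies
GROUP BY genre

Result:
  Action: 2 distinct
  Comedy: 3 distinct
  Horror: 3 distinct
  Romance: 1 distinct
  SciFi: 2 distinct
  Thriller: 1 distinct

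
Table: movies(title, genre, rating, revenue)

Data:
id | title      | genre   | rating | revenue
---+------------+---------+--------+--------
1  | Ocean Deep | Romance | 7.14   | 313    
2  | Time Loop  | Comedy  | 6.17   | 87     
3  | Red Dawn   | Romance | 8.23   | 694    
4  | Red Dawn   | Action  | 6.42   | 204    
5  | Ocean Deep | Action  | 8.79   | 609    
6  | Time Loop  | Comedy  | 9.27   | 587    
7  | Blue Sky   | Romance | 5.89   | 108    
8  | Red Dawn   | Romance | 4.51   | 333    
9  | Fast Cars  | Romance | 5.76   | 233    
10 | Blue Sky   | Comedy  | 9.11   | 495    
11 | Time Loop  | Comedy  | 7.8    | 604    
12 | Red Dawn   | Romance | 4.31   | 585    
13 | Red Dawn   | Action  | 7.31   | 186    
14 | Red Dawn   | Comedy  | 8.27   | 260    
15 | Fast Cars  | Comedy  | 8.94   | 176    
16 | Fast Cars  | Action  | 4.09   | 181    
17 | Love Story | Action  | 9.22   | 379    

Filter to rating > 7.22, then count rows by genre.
SELECT genre, COUNT(*)
FROM movies
WHERE rating > 7.22
GROUP BY genre

Note: WHERE filters rows before grouping.

Result:
  Action: 3
  Comedy: 5
  Romance: 1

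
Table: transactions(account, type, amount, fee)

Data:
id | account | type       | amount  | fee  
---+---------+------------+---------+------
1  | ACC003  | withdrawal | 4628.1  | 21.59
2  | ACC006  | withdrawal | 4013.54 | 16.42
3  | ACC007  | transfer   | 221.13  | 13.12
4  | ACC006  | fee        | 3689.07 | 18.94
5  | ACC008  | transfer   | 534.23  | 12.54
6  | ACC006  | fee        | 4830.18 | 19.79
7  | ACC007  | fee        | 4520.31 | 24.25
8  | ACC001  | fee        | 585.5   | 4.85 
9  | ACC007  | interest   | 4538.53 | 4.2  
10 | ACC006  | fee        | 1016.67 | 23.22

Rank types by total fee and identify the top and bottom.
SELECT type, SUM(fee)
FROM transactions
GROUP BY type
ORDER BY SUM(fee)

All groups:
  interest: 4.20
  transfer: 25.66
  withdrawal: 38.01
  fee: 91.05

Highest: fee (91.05)
Lowest: interest (4.20)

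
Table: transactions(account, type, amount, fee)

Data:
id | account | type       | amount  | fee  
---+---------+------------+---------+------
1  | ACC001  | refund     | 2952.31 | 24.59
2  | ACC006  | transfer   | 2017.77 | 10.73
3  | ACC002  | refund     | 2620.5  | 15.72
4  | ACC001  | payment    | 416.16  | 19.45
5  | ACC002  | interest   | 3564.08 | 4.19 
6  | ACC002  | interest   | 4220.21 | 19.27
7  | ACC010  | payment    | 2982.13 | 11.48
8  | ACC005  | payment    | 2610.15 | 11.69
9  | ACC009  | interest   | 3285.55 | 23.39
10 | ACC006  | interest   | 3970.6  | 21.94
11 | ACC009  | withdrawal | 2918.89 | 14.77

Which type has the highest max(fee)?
SELECT type, MAX(fee) as val
FROM transactions
GROUP BY type
ORDER BY val DESC
LIMIT 1

Result: refund with max(fee) = 24.59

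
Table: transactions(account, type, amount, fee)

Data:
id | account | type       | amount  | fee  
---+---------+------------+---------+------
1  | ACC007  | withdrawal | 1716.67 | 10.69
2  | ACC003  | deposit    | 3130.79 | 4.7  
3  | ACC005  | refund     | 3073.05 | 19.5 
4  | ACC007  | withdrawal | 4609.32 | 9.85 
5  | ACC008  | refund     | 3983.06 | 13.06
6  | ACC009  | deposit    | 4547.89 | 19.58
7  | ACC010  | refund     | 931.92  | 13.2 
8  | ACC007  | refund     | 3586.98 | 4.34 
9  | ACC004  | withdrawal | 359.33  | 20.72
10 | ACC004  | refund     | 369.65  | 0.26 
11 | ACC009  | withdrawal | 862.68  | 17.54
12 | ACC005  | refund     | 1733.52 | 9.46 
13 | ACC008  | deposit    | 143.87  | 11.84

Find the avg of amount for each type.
SELECT type, AVG(amount) as result
FROM transactions
GROUP BY type

Result:
  deposit: 2607.52
  refund: 2279.70
  withdrawal: 1887.00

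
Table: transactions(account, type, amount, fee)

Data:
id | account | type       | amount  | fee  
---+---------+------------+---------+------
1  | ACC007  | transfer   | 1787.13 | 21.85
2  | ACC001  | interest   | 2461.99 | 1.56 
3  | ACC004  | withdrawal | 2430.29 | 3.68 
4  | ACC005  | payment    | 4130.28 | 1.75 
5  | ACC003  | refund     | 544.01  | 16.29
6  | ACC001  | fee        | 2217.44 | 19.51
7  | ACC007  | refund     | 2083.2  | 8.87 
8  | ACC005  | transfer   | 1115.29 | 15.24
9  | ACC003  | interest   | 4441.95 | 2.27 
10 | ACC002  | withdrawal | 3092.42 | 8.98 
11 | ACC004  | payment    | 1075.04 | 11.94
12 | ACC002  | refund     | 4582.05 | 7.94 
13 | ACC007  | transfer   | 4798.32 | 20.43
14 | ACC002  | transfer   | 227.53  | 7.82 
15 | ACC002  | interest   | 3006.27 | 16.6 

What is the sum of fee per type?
SELECT type, SUM(fee) as result
FROM transactions
GROUP BY type

Result:
  fee: 19.51
  interest: 20.43
  payment: 13.69
  refund: 33.10
  transfer: 65.34
  withdrawal: 12.66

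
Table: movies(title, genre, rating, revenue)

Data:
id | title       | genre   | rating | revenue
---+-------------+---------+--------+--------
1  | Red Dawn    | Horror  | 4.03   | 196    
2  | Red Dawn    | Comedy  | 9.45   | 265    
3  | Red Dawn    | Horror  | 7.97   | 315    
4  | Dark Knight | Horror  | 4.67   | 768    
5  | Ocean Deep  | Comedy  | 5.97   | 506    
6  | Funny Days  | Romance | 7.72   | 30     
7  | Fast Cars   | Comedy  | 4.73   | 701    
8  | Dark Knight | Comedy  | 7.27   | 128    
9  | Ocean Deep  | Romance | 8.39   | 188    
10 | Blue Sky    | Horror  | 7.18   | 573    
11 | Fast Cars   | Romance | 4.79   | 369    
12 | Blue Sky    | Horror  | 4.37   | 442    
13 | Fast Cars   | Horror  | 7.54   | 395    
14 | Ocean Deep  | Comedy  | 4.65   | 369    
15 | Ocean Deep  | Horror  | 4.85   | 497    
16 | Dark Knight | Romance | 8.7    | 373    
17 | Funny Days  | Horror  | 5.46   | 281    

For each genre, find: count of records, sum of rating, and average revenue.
SELECT genre,
       COUNT(*) as cnt,
       SUM(rating) as total_rating,
       AVG(revenue) as avg_revenue
FROM movies
GROUP BY genre

Result:
  Comedy: 5 records, 32.07 total rating, 393.80 avg revenue
  Horror: 8 records, 46.07 total rating, 433.38 avg revenue
  Romance: 4 records, 29.60 total rating, 240.00 avg revenue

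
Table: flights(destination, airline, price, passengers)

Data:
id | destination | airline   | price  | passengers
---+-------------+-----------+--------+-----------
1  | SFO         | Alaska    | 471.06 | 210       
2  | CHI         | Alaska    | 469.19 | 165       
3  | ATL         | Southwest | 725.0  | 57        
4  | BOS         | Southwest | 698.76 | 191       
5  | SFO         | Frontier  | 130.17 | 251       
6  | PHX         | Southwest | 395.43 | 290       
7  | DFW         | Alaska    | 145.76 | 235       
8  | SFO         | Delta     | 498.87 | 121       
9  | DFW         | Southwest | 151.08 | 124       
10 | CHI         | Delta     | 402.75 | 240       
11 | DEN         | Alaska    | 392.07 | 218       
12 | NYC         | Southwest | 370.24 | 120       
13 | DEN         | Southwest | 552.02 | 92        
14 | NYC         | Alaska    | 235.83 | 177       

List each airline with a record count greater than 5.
SELECT airline, COUNT(*) as cnt
FROM flights
GROUP BY airline
HAVING COUNT(*) > 5

Result:
  Southwest: 6

Note: HAVING filters groups after aggregation, WHERE filters rows before.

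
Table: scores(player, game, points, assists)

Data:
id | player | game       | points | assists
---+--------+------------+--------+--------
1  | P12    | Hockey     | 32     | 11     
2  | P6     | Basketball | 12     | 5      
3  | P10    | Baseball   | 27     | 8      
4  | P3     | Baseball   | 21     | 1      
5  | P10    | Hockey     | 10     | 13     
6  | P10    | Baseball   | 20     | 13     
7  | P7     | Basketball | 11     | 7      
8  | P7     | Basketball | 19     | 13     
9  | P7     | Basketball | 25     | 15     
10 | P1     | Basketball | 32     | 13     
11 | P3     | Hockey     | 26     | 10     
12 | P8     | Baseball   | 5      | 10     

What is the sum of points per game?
SELECT game, SUM(points) as result
FROM scores
GROUP BY game

Result:
  Baseball: 73
  Basketball: 99
  Hockey: 68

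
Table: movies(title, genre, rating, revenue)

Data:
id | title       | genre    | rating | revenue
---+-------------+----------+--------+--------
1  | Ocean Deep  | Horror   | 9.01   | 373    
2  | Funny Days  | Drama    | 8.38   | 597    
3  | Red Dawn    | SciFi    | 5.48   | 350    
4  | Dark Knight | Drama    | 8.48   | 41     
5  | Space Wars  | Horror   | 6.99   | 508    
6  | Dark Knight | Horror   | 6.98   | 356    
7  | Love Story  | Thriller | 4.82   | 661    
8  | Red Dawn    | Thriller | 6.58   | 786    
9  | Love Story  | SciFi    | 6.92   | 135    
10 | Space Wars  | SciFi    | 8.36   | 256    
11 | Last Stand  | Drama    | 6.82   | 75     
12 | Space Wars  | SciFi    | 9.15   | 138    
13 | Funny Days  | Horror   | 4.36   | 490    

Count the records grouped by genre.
SELECT genre, COUNT(*) as count
FROM movies
GROUP BY genre

Result:
  Drama: 3
  Horror: 4
  SciFi: 4
  Thriller: 2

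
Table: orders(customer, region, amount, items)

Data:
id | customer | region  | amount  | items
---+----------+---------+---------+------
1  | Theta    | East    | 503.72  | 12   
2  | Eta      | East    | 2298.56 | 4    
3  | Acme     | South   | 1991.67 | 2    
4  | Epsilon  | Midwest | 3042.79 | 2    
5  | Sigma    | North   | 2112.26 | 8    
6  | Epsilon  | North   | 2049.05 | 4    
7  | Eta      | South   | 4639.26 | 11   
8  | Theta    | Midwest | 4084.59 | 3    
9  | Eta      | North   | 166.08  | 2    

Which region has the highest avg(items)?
SELECT region, AVG(items) as val
FROM orders
GROUP BY region
ORDER BY val DESC
LIMIT 1

Result: East with avg(items) = 8.00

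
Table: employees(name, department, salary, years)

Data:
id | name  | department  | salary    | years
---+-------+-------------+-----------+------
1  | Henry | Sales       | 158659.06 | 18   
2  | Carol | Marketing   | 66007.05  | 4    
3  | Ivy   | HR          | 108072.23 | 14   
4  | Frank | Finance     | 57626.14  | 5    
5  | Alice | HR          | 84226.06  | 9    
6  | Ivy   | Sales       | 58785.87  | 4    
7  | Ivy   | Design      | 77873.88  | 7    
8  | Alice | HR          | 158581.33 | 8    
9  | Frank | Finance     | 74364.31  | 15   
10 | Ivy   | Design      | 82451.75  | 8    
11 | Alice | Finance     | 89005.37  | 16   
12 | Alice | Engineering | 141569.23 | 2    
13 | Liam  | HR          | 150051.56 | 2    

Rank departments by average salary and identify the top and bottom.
SELECT department, AVG(salary)
FROM employees
GROUP BY department
ORDER BY AVG(salary)

All groups:
  Marketing: 66007.05
  Finance: 73665.27
  Design: 80162.82
  Sales: 108722.47
  HR: 125232.80
  Engineering: 141569.23

Highest: Engineering (141569.23)
Lowest: Marketing (66007.05)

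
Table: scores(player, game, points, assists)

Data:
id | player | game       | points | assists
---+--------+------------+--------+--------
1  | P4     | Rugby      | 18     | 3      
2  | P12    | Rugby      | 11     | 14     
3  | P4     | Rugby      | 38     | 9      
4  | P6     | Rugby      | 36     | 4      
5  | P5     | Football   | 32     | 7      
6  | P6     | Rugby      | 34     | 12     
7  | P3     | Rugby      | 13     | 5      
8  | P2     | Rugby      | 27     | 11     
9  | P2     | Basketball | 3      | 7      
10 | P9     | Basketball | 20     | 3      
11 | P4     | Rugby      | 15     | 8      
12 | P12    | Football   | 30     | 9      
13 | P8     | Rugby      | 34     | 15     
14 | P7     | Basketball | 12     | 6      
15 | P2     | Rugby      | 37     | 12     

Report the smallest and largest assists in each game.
SELECT game, MIN(assists), MAX(assists)
FROM scores
GROUP BY game

Result:
  Basketball: min=3, max=7
  Football: min=7, max=9
  Rugby: min=3, max=15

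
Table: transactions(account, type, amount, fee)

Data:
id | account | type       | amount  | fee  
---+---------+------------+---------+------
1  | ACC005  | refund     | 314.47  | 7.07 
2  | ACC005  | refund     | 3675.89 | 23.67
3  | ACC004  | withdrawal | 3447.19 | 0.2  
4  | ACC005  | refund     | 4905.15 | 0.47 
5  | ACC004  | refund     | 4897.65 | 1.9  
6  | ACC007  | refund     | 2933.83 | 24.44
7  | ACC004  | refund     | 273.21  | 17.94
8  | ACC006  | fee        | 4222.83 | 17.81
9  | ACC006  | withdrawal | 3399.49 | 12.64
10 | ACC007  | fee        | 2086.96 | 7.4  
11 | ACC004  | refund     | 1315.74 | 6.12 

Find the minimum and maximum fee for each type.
SELECT type, MIN(fee), MAX(fee)
FROM transactions
GROUP BY type

Result:
  fee: min=7.40, max=17.81
  refund: min=0.47, max=24.44
  withdrawal: min=0.20, max=12.64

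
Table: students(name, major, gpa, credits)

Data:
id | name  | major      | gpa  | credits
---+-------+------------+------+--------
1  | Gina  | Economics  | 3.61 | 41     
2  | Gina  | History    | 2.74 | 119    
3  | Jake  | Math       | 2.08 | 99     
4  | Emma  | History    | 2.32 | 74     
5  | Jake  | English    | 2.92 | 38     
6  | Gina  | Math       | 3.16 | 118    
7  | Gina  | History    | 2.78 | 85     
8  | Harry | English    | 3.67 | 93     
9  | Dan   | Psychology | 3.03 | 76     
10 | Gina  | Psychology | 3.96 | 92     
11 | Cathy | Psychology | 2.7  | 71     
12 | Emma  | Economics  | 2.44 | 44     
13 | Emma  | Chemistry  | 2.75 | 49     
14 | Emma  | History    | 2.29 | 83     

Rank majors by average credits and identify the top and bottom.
SELECT major, AVG(credits)
FROM students
GROUP BY major
ORDER BY AVG(credits)

All groups:
  Economics: 42.50
  Chemistry: 49.00
  English: 65.50
  Psychology: 79.67
  History: 90.25
  Math: 108.50

Highest: Math (108.50)
Lowest: Economics (42.50)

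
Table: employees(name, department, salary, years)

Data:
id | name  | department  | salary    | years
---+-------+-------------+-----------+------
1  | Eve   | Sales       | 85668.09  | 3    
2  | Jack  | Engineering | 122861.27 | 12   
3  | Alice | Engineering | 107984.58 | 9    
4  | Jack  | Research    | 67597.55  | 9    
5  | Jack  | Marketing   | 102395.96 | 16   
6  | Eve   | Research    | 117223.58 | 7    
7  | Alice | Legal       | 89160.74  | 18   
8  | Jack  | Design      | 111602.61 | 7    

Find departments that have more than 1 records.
SELECT department, COUNT(*) as cnt
FROM employees
GROUP BY department
HAVING COUNT(*) > 1

Result:
  Engineering: 2
  Research: 2

Note: HAVING filters groups after aggregation, WHERE filters rows before.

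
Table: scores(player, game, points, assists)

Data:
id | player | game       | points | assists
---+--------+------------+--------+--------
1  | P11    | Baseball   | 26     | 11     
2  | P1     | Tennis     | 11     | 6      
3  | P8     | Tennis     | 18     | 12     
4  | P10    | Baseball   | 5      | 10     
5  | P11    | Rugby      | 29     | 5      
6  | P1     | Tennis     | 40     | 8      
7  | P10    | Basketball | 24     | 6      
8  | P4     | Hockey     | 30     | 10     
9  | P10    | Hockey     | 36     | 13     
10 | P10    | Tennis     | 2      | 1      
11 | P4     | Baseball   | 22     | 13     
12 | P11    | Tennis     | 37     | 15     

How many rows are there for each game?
SELECT game, COUNT(*) as count
FROM scores
GROUP BY game

Result:
  Baseball: 3
  Basketball: 1
  Hockey: 2
  Rugby: 1
  Tennis: 5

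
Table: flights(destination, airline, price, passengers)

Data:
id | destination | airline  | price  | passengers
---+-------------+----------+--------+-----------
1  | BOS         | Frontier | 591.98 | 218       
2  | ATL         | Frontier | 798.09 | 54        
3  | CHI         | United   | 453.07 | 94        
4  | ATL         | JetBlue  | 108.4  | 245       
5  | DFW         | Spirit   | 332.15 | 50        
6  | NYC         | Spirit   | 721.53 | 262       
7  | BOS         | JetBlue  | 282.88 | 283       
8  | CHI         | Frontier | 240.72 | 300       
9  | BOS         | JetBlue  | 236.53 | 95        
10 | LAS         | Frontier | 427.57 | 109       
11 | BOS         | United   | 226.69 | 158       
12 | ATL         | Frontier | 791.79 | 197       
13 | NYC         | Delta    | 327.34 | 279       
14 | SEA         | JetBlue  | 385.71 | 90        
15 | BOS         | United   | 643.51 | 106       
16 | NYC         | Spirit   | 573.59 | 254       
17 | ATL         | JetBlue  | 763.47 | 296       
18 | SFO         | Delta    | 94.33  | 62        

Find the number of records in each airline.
SELECT airline, COUNT(*) as count
FROM flights
GROUP BY airline

Result:
  Delta: 2
  Frontier: 5
  JetBlue: 5
  Spirit: 3
  United: 3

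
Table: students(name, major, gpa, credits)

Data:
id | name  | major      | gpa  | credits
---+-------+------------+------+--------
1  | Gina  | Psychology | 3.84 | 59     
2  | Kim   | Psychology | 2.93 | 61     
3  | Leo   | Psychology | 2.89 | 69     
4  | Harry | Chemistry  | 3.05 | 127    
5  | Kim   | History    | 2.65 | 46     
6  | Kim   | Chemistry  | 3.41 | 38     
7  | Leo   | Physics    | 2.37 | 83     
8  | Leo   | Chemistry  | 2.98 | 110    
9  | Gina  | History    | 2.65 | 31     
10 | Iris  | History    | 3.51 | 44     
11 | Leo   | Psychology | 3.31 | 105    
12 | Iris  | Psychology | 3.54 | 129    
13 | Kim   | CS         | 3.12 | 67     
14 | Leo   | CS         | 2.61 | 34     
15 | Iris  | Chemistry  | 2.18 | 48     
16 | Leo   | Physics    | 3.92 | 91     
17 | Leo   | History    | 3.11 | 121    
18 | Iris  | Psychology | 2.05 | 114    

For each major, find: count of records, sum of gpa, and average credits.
SELECT major,
       COUNT(*) as cnt,
       SUM(gpa) as total_gpa,
       AVG(credits) as avg_credits
FROM students
GROUP BY major

Result:
  CS: 2 records, 5.73 total gpa, 50.50 avg credits
  Chemistry: 4 records, 11.62 total gpa, 80.75 avg credits
  History: 4 records, 11.92 total gpa, 60.50 avg credits
  Physics: 2 records, 6.29 total gpa, 87.00 avg credits
  Psychology: 6 records, 18.56 total gpa, 89.50 avg credits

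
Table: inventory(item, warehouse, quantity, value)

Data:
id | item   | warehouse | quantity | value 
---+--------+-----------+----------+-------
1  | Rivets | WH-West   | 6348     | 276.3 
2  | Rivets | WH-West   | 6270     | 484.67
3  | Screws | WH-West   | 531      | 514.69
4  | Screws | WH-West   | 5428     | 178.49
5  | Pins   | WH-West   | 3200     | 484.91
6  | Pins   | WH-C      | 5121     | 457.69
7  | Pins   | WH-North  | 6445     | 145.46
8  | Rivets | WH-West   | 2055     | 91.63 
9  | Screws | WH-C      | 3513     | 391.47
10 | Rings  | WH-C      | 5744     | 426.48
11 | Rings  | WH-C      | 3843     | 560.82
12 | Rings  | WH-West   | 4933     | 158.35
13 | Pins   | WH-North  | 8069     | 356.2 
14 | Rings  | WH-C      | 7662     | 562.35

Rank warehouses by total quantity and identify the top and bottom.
SELECT warehouse, SUM(quantity)
FROM inventory
GROUP BY warehouse
ORDER BY SUM(quantity)

All groups:
  WH-North: 14514
  WH-C: 25883
  WH-West: 28765

Highest: WH-West (28765)
Lowest: WH-North (14514)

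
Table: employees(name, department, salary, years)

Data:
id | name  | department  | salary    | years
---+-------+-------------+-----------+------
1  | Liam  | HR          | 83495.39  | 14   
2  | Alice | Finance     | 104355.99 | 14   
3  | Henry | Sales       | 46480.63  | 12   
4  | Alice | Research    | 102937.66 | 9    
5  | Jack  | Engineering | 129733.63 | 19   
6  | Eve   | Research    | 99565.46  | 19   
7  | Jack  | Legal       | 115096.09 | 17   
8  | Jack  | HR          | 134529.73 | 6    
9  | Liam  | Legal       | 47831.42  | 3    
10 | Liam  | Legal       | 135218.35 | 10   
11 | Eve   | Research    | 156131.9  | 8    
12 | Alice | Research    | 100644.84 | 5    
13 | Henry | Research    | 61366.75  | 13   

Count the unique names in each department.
SELECT department, COUNT(DISTINCT name)
FROM employees
GROUP BY department

Result:
  Engineering: 1 distinct
  Finance: 1 distinct
  HR: 2 distinct
  Legal: 2 distinct
  Research: 3 distinct
  Sales: 1 distinct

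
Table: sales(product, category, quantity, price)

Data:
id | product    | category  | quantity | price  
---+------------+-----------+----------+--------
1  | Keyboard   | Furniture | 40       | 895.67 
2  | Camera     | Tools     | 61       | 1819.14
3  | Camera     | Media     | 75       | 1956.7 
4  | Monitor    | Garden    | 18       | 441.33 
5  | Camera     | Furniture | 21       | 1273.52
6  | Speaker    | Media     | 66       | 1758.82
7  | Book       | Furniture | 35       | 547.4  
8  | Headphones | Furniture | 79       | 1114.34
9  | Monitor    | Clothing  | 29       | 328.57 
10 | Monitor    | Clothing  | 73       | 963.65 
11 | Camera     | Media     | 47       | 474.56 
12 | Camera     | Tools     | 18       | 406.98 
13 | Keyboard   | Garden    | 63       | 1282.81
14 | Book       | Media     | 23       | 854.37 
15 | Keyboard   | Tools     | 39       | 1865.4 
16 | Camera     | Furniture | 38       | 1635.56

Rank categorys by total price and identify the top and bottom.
SELECT category, SUM(price)
FROM sales
GROUP BY category
ORDER BY SUM(price)

All groups:
  Clothing: 1292.22
  Garden: 1724.14
  Tools: 4091.52
  Media: 5044.45
  Furniture: 5466.49

Highest: Furniture (5466.49)
Lowest: Clothing (1292.22)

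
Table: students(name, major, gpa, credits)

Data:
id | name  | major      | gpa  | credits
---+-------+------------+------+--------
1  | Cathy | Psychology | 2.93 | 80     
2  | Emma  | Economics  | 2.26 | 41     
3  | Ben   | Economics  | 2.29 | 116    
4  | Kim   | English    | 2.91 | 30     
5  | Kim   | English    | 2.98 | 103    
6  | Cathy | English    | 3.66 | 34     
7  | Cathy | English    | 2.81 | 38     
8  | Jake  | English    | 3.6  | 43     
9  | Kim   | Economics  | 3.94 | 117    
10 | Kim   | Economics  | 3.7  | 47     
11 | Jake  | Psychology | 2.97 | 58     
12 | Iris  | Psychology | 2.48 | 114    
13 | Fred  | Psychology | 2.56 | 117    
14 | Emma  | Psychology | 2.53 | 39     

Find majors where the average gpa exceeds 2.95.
SELECT major, AVG(gpa)
FROM students
GROUP BY major
HAVING AVG(gpa) > 2.95

Result:
  Economics: avg=3.05
  English: avg=3.19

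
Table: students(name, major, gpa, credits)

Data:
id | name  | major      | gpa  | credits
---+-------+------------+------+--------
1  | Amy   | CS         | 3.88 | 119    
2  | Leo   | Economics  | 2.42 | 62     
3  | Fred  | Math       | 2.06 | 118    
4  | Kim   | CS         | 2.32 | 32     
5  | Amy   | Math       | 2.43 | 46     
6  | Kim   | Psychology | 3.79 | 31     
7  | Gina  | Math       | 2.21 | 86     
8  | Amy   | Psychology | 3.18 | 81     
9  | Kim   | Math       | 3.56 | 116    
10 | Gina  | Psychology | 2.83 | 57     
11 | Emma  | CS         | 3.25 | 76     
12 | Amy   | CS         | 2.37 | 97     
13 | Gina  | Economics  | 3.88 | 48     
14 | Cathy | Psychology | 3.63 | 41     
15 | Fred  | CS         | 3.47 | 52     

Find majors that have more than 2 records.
SELECT major, COUNT(*) as cnt
FROM students
GROUP BY major
HAVING COUNT(*) > 2

Result:
  CS: 5
  Math: 4
  Psychology: 4

Note: HAVING filters groups after aggregation, WHERE filters rows before.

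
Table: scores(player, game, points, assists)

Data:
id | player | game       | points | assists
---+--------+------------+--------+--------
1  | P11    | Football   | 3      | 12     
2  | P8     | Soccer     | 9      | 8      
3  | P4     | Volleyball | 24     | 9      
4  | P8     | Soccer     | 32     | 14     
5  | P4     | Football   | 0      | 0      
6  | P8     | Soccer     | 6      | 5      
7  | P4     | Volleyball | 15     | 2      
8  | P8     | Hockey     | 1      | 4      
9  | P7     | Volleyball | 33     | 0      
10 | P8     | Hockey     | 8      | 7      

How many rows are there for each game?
SELECT game, COUNT(*) as count
FROM scores
GROUP BY game

Result:
  Football: 2
  Hockey: 2
  Soccer: 3
  Volleyball: 3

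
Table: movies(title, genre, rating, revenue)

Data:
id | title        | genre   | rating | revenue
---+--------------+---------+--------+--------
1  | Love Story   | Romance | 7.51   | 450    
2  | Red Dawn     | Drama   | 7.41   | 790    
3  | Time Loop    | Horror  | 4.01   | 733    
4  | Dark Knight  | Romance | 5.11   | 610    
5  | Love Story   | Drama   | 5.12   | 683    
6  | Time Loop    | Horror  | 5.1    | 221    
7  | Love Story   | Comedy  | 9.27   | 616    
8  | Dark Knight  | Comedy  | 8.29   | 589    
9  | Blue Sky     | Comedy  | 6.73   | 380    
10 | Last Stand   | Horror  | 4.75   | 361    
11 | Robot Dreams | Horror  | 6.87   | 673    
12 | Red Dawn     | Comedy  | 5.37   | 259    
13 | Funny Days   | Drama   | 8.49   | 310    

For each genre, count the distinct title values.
SELECT genre, COUNT(DISTINCT title)
FROM movies
GROUP BY genre

Result:
  Comedy: 4 distinct
  Drama: 3 distinct
  Horror: 3 distinct
  Romance: 2 distinct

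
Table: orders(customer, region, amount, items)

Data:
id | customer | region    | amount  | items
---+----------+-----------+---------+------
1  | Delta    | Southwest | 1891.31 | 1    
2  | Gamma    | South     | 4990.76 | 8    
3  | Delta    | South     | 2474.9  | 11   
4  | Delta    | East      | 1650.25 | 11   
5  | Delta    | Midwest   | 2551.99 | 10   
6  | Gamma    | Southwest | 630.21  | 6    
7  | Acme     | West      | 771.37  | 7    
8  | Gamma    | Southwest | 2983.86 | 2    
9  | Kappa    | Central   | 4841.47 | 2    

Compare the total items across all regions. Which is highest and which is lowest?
SELECT region, SUM(items)
FROM orders
GROUP BY region
ORDER BY SUM(items)

All groups:
  Central: 2
  West: 7
  Southwest: 9
  Midwest: 10
  East: 11
  South: 19

Highest: South (19)
Lowest: Central (2)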